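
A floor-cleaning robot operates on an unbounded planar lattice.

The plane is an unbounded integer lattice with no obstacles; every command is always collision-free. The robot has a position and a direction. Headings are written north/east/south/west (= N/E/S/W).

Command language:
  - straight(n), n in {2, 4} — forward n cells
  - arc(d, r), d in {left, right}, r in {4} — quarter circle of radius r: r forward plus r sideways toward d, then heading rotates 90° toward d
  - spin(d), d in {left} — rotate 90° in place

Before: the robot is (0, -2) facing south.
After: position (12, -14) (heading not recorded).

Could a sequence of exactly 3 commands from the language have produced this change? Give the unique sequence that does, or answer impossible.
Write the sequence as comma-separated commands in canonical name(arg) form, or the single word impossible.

start: (0, -2) facing south
1. arc(left, 4) → (4, -6) facing east
2. arc(right, 4) → (8, -10) facing south
3. arc(left, 4) → (12, -14) facing east
no rival 3-sequence matches.

arc(left, 4), arc(right, 4), arc(left, 4)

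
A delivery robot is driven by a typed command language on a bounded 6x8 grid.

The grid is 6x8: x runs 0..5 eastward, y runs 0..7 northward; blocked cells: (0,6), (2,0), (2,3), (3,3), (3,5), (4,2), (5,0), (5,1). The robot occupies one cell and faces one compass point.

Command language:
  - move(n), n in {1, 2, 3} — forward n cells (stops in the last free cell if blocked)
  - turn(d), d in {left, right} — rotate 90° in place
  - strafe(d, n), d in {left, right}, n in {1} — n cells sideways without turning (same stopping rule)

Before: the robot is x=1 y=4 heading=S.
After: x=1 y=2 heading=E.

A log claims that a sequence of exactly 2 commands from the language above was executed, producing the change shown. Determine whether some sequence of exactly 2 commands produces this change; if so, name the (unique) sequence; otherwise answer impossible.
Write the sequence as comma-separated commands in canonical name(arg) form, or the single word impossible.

key: position moved to (1,2) AND the heading swung to E — translation plus rotation needed
from: x=1 y=4 heading=S
[1] after move(2): x=1 y=2 heading=S
[2] after turn(left): x=1 y=2 heading=E
no rival 2-sequence matches.

move(2), turn(left)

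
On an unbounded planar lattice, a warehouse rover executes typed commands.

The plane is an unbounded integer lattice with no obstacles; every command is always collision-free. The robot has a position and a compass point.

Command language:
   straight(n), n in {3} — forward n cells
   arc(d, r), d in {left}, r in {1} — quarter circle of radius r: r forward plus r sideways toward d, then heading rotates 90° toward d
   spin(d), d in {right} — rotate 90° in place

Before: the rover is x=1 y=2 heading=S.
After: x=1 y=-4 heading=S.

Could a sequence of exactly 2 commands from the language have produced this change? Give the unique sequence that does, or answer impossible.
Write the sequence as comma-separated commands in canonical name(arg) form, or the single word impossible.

key: heading stays S — no command in the sequence turns
start: x=1 y=2 heading=S
t=1 straight(3) ⇒ x=1 y=-1 heading=S
t=2 straight(3) ⇒ x=1 y=-4 heading=S
no rival 2-sequence matches.

straight(3), straight(3)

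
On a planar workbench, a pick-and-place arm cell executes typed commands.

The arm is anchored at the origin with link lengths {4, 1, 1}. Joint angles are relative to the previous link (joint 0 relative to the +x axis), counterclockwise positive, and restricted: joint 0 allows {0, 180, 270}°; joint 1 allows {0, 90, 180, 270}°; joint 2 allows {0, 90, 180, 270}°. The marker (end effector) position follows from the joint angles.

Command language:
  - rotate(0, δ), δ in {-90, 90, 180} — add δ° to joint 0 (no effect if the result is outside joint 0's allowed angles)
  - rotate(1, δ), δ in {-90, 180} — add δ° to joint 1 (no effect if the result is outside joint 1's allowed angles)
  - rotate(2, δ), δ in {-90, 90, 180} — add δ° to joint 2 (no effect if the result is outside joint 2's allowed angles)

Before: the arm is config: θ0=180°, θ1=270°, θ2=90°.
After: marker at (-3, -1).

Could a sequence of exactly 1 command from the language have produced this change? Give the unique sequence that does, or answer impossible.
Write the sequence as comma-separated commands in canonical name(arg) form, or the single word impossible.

begin: config: θ0=180°, θ1=270°, θ2=90°
t=1 rotate(1, 180) ⇒ config: θ0=180°, θ1=90°, θ2=90°
no rival 1-sequence matches.

rotate(1, 180)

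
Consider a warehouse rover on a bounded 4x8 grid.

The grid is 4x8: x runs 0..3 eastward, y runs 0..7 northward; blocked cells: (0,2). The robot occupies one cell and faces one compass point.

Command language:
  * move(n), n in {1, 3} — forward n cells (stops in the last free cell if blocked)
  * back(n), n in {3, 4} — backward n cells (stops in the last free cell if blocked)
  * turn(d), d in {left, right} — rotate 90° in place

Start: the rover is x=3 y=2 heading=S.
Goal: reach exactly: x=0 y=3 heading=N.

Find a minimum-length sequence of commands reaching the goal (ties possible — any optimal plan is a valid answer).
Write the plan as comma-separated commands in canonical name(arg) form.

back(4), move(3), turn(right), move(3), turn(right)

start: x=3 y=2 heading=S
t=1 back(4) ⇒ x=3 y=6 heading=S
t=2 move(3) ⇒ x=3 y=3 heading=S
t=3 turn(right) ⇒ x=3 y=3 heading=W
t=4 move(3) ⇒ x=0 y=3 heading=W
t=5 turn(right) ⇒ x=0 y=3 heading=N
minimal: 5 command(s), checked below 5.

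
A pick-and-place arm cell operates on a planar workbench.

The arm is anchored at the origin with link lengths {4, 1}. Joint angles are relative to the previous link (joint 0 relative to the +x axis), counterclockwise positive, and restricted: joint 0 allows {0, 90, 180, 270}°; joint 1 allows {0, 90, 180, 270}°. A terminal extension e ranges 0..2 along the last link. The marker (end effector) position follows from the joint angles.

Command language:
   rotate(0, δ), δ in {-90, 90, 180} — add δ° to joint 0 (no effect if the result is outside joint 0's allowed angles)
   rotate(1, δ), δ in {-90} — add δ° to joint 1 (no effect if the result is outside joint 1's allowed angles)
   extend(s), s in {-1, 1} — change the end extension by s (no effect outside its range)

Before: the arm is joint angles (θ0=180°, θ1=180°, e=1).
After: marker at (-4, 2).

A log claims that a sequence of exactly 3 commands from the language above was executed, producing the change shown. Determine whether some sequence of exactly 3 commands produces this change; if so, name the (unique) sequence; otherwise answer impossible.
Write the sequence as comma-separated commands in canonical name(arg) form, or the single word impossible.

begin: joint angles (θ0=180°, θ1=180°, e=1)
step 1 (rotate(1, -90)): joint angles (θ0=180°, θ1=90°, e=1)
step 2 (rotate(1, -90)): joint angles (θ0=180°, θ1=0°, e=1)
step 3 (rotate(1, -90)): joint angles (θ0=180°, θ1=270°, e=1)
no rival 3-sequence matches.

rotate(1, -90), rotate(1, -90), rotate(1, -90)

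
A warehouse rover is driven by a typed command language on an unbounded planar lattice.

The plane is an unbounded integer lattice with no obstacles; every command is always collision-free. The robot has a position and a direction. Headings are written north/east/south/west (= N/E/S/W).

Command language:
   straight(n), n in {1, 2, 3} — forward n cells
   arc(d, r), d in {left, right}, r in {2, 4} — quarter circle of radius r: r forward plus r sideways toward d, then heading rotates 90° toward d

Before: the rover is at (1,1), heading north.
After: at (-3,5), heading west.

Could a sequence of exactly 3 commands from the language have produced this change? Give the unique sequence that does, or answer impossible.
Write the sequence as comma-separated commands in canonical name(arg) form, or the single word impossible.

key: position moved to (-3,5) AND the heading swung to W — translation plus rotation needed
initial: at (1,1), heading north
t=1 straight(2) ⇒ at (1,3), heading north
t=2 arc(left, 2) ⇒ at (-1,5), heading west
t=3 straight(2) ⇒ at (-3,5), heading west
no other 3-command option fits: unique.

straight(2), arc(left, 2), straight(2)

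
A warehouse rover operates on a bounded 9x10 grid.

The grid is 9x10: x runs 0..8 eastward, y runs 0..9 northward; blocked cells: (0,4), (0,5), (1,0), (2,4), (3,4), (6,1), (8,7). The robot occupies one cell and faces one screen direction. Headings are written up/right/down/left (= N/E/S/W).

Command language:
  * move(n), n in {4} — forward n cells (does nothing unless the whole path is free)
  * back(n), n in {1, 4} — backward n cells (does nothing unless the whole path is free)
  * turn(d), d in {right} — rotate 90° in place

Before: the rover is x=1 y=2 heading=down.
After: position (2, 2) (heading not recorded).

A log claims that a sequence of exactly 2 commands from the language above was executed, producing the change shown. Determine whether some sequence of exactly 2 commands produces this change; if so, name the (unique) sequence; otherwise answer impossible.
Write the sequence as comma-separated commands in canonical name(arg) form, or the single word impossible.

key: running back(1) before turn(right) would end elsewhere — order is forced
begin: x=1 y=2 heading=down
1. turn(right) → x=1 y=2 heading=left
2. back(1) → x=2 y=2 heading=left
no other 2-command option fits: unique.

turn(right), back(1)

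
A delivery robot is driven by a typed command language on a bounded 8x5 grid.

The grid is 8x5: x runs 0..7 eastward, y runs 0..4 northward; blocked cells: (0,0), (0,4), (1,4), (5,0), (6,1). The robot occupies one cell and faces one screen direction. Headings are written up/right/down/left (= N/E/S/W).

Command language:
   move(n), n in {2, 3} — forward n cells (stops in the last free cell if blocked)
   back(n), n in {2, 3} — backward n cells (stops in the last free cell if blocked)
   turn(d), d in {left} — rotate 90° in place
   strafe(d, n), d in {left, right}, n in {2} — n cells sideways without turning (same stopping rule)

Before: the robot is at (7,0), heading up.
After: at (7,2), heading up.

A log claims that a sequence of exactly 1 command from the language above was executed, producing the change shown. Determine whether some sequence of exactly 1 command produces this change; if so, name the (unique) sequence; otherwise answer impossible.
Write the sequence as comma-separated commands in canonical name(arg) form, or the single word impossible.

move(2)

key: still facing N — the one step turns nothing
t0: at (7,0), heading up
[1] after move(2): at (7,2), heading up
no other 1-command option fits: unique.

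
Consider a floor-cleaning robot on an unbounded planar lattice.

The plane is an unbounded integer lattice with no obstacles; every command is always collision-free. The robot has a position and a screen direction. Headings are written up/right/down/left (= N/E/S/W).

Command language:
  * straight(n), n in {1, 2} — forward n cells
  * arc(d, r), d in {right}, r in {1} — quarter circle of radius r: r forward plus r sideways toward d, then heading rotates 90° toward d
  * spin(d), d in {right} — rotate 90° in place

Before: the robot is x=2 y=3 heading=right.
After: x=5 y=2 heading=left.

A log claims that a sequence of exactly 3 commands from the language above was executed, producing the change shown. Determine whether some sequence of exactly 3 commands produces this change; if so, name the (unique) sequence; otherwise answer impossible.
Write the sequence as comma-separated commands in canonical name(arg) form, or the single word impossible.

straight(2), arc(right, 1), spin(right)

key: order matters: swapping straight(2) and spin(right) lands elsewhere
t0: x=2 y=3 heading=right
t=1 straight(2) ⇒ x=4 y=3 heading=right
t=2 arc(right, 1) ⇒ x=5 y=2 heading=down
t=3 spin(right) ⇒ x=5 y=2 heading=left
all 64 alternatives checked — unique.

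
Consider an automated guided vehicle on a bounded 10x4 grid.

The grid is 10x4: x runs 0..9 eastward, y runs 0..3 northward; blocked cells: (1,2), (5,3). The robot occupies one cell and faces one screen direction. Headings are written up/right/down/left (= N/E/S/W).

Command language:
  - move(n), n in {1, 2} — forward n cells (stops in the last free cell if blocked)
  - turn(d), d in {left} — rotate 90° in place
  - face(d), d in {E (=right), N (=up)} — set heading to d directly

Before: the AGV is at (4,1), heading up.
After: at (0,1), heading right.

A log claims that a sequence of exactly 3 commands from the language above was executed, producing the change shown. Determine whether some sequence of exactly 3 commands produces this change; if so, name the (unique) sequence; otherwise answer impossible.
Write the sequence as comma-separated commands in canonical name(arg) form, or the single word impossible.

checked all 3-command options: none fits.

impossible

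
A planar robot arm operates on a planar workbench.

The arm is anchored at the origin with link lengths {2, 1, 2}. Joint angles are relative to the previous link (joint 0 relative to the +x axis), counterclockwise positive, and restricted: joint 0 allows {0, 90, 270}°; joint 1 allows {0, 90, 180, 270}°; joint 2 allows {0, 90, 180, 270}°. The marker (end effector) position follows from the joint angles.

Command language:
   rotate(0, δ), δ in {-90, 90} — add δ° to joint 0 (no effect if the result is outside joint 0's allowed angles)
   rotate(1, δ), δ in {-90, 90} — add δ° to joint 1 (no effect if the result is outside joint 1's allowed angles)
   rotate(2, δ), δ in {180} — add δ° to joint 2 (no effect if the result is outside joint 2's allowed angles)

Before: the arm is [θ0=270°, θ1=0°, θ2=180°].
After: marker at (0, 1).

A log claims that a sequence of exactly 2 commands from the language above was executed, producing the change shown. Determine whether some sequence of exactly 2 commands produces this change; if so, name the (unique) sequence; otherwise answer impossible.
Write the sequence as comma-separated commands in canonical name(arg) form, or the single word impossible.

rotate(0, 90), rotate(0, 90)

start: [θ0=270°, θ1=0°, θ2=180°]
t=1 rotate(0, 90) ⇒ [θ0=0°, θ1=0°, θ2=180°]
t=2 rotate(0, 90) ⇒ [θ0=90°, θ1=0°, θ2=180°]
no rival 2-sequence matches.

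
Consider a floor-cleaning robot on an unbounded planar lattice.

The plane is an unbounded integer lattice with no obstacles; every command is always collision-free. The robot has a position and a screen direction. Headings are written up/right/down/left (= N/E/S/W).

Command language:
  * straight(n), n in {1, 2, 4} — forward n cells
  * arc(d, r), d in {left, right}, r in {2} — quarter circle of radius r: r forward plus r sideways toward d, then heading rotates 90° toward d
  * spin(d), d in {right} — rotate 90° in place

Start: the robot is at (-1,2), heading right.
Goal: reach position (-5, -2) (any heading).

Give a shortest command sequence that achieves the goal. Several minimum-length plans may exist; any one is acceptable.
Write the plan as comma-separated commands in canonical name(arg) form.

start: at (-1,2), heading right
1. spin(right) → at (-1,2), heading down
2. arc(right, 2) → at (-3,0), heading left
3. arc(left, 2) → at (-5,-2), heading down
nothing shorter than 3 reaches the goal.

spin(right), arc(right, 2), arc(left, 2)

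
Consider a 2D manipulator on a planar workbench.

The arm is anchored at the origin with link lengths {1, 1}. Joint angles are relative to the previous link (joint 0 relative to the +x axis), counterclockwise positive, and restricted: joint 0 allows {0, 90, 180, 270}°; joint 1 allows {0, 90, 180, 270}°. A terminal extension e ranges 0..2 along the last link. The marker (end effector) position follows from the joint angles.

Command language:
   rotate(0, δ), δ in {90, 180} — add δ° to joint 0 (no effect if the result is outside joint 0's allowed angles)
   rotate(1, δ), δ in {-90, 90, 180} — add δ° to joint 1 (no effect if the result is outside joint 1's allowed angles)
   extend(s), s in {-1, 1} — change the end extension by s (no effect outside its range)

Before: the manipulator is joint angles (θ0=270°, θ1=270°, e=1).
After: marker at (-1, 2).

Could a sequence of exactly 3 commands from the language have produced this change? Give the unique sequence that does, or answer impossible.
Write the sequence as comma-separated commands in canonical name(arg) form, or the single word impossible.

from: joint angles (θ0=270°, θ1=270°, e=1)
step 1 (rotate(0, 90)): joint angles (θ0=0°, θ1=270°, e=1)
step 2 (rotate(0, 90)): joint angles (θ0=90°, θ1=270°, e=1)
step 3 (rotate(0, 90)): joint angles (θ0=180°, θ1=270°, e=1)
no rival 3-sequence matches.

rotate(0, 90), rotate(0, 90), rotate(0, 90)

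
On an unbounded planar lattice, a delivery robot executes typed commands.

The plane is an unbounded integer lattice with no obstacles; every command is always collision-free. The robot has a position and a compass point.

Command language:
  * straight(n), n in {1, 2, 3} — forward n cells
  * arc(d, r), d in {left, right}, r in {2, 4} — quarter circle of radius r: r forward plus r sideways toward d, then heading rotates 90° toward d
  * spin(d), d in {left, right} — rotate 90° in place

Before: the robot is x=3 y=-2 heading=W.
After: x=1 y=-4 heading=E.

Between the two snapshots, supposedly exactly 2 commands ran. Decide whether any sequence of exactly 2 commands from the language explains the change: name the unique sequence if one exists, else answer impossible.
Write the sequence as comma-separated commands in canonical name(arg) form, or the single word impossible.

arc(left, 2), spin(left)

key: position moved to (1,-4) AND the heading swung to E — translation plus rotation needed
initial: x=3 y=-2 heading=W
1. arc(left, 2) → x=1 y=-4 heading=S
2. spin(left) → x=1 y=-4 heading=E
all 81 alternatives checked — unique.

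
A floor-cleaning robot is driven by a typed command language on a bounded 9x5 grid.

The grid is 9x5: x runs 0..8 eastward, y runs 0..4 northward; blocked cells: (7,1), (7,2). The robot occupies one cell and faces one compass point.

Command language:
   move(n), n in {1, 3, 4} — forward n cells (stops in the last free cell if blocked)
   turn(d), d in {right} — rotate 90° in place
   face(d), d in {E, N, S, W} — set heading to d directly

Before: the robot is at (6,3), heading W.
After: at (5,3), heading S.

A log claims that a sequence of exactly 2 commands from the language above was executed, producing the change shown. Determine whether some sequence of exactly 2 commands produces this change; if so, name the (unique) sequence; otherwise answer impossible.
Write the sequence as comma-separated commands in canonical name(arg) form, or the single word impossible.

key: position moved to (5,3) AND the heading swung to S — translation plus rotation needed
begin: at (6,3), heading W
[1] after move(1): at (5,3), heading W
[2] after face(S): at (5,3), heading S
no rival 2-sequence matches.

move(1), face(S)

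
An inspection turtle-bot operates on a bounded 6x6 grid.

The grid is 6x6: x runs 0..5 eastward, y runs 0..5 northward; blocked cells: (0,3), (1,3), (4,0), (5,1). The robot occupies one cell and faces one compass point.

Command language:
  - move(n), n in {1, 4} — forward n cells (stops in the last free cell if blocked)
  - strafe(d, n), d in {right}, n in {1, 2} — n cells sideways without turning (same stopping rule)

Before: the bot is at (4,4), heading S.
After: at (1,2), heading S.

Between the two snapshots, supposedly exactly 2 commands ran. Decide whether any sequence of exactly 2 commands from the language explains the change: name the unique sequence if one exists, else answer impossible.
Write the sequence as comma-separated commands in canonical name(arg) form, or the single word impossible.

impossible

checked all 2-command options: none fits.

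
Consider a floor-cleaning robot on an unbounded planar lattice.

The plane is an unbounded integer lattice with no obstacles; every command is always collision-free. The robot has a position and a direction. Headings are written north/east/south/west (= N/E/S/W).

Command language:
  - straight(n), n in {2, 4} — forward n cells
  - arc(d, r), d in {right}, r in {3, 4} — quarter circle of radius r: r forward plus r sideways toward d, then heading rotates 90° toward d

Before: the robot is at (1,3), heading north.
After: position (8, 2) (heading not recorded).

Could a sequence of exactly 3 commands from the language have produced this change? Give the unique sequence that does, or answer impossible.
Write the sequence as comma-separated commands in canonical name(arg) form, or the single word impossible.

arc(right, 4), arc(right, 3), straight(2)

key: running straight(2) before arc(right, 4) would end elsewhere — order is forced
begin: at (1,3), heading north
[1] after arc(right, 4): at (5,7), heading east
[2] after arc(right, 3): at (8,4), heading south
[3] after straight(2): at (8,2), heading south
no other 3-command option fits: unique.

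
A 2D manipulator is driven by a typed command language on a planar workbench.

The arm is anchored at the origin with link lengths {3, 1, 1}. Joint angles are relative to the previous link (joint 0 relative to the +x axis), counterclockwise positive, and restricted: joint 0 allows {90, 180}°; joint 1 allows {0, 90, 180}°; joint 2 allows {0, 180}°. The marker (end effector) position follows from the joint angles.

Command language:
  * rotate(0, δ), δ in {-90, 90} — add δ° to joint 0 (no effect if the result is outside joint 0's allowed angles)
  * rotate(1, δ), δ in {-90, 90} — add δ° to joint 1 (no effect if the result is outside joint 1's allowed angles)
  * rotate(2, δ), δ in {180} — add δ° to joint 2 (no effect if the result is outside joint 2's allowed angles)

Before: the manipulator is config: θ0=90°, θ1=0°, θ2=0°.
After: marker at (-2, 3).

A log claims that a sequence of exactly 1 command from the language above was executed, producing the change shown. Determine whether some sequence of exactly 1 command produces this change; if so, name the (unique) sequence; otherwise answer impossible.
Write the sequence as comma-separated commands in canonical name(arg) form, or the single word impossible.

rotate(1, 90)

from: config: θ0=90°, θ1=0°, θ2=0°
t=1 rotate(1, 90) ⇒ config: θ0=90°, θ1=90°, θ2=0°
no rival 1-sequence matches.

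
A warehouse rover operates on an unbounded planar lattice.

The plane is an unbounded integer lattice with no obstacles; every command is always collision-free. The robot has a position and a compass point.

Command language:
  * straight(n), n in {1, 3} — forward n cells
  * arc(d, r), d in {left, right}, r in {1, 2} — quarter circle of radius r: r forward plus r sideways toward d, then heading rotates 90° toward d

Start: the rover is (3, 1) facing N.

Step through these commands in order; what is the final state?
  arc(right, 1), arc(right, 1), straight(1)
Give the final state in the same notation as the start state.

(5, 0) facing S

initial: (3, 1) facing N
1. arc(right, 1) → (4, 2) facing E
2. arc(right, 1) → (5, 1) facing S
3. straight(1) → (5, 0) facing S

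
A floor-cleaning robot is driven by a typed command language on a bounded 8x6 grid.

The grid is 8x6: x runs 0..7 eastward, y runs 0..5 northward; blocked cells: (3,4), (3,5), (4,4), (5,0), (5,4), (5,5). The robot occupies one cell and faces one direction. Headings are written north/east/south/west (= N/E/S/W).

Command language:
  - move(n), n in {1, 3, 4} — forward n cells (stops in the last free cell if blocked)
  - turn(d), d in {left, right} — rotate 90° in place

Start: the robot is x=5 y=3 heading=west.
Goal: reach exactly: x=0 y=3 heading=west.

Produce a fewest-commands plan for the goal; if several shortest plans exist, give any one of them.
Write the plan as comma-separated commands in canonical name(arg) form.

initial: x=5 y=3 heading=west
t=1 move(1) ⇒ x=4 y=3 heading=west
t=2 move(4) ⇒ x=0 y=3 heading=west
nothing shorter than 2 reaches the goal.

move(1), move(4)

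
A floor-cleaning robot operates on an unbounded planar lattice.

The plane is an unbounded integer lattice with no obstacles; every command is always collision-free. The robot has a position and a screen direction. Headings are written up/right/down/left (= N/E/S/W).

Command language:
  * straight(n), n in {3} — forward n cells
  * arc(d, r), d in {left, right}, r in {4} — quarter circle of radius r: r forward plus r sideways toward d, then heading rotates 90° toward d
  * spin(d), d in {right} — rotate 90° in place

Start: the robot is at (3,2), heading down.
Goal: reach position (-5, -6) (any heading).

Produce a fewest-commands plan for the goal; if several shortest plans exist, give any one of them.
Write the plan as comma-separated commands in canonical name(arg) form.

arc(right, 4), arc(left, 4)

start: at (3,2), heading down
step 1 (arc(right, 4)): at (-1,-2), heading left
step 2 (arc(left, 4)): at (-5,-6), heading down
shorter routes all fall short; 2 is best.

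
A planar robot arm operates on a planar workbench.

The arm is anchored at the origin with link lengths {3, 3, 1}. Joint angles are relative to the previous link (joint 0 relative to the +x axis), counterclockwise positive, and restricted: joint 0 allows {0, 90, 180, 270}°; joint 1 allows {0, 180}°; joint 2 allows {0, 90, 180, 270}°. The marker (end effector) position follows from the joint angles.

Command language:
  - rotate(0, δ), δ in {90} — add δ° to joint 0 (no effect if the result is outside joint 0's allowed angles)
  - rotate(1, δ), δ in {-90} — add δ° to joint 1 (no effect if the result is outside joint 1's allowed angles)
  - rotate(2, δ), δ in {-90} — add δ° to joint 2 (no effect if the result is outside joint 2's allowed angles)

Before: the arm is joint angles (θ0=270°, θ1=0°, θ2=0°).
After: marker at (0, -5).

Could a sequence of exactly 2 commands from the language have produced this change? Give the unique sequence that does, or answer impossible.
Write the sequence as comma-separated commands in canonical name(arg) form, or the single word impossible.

rotate(2, -90), rotate(2, -90)

start: joint angles (θ0=270°, θ1=0°, θ2=0°)
[1] after rotate(2, -90): joint angles (θ0=270°, θ1=0°, θ2=270°)
[2] after rotate(2, -90): joint angles (θ0=270°, θ1=0°, θ2=180°)
no rival 2-sequence matches.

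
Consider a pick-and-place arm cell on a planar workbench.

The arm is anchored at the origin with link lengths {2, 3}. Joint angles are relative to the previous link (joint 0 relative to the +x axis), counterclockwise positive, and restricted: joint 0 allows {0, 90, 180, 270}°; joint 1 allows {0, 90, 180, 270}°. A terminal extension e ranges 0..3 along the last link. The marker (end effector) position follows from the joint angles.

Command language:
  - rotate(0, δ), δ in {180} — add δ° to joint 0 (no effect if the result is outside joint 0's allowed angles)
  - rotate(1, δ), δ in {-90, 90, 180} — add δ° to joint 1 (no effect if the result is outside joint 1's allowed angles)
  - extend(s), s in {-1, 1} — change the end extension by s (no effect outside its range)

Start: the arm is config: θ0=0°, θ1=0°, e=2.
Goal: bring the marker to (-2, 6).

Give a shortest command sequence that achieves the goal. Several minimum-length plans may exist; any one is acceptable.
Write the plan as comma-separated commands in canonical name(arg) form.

rotate(0, 180), extend(1), rotate(1, -90)

begin: config: θ0=0°, θ1=0°, e=2
1. rotate(0, 180) → config: θ0=180°, θ1=0°, e=2
2. extend(1) → config: θ0=180°, θ1=0°, e=3
3. rotate(1, -90) → config: θ0=180°, θ1=270°, e=3
minimal: 3 command(s), checked below 3.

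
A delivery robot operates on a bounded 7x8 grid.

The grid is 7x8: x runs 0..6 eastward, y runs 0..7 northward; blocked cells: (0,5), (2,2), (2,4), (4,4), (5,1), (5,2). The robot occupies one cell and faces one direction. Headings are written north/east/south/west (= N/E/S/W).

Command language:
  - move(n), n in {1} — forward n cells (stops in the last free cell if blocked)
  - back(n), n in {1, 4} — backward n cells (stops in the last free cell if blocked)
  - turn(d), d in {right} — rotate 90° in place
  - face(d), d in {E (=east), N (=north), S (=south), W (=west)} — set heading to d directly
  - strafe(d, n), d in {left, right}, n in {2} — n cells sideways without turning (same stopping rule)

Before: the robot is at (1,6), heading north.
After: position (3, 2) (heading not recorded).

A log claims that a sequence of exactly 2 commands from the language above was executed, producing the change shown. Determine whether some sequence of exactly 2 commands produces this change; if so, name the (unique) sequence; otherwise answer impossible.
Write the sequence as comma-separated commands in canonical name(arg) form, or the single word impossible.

strafe(right, 2), back(4)

key: running back(4) before strafe(right, 2) would end elsewhere — order is forced
begin: at (1,6), heading north
[1] after strafe(right, 2): at (3,6), heading north
[2] after back(4): at (3,2), heading north
no rival 2-sequence matches.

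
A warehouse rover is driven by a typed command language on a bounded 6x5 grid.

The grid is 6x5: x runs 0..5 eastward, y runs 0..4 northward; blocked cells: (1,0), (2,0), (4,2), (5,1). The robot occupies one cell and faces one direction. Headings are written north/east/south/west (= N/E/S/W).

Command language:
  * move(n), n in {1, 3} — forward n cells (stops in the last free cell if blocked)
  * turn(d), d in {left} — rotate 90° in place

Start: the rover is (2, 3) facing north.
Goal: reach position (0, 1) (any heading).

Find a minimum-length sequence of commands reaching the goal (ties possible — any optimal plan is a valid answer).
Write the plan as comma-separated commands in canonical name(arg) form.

from: (2, 3) facing north
t=1 move(1) ⇒ (2, 4) facing north
t=2 turn(left) ⇒ (2, 4) facing west
t=3 move(3) ⇒ (0, 4) facing west
t=4 turn(left) ⇒ (0, 4) facing south
t=5 move(3) ⇒ (0, 1) facing south
minimal: 5 command(s), checked below 5.

move(1), turn(left), move(3), turn(left), move(3)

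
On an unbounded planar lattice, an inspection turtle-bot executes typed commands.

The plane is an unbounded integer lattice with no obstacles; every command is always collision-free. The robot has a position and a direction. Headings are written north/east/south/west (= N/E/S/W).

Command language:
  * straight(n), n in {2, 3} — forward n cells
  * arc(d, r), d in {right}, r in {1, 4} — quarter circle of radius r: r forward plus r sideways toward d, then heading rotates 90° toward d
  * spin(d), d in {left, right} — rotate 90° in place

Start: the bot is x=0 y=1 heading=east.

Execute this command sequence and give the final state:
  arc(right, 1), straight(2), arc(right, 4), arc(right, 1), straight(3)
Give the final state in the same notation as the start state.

x=-4 y=-2 heading=north

begin: x=0 y=1 heading=east
1. arc(right, 1) → x=1 y=0 heading=south
2. straight(2) → x=1 y=-2 heading=south
3. arc(right, 4) → x=-3 y=-6 heading=west
4. arc(right, 1) → x=-4 y=-5 heading=north
5. straight(3) → x=-4 y=-2 heading=north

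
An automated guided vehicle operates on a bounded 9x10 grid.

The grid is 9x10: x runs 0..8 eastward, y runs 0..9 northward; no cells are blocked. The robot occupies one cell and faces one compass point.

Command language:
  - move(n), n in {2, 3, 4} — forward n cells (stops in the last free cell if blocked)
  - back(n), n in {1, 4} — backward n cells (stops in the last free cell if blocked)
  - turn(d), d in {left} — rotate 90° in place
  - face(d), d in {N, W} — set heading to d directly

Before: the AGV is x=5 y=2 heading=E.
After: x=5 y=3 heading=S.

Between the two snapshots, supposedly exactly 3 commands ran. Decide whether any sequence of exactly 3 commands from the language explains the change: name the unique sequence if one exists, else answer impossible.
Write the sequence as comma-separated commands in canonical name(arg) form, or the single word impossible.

key: running back(1) before face(W) would end elsewhere — order is forced
begin: x=5 y=2 heading=E
[1] after face(W): x=5 y=2 heading=W
[2] after turn(left): x=5 y=2 heading=S
[3] after back(1): x=5 y=3 heading=S
no rival 3-sequence matches.

face(W), turn(left), back(1)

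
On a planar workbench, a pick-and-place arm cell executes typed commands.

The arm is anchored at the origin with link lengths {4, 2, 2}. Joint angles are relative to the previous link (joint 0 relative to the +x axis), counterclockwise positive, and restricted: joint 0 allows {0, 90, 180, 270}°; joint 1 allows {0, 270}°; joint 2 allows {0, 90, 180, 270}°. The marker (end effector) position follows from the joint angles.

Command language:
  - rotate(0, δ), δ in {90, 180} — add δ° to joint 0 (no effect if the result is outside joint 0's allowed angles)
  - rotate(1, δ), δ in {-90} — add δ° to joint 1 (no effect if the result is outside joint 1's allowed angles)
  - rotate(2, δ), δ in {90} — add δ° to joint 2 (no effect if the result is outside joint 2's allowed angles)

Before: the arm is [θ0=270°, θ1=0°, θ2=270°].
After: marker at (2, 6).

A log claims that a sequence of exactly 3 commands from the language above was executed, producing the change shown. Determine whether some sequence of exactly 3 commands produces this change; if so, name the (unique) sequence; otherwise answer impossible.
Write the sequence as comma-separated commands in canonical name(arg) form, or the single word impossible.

rotate(0, 180), rotate(0, 180), rotate(0, 180)

t0: [θ0=270°, θ1=0°, θ2=270°]
t=1 rotate(0, 180) ⇒ [θ0=90°, θ1=0°, θ2=270°]
t=2 rotate(0, 180) ⇒ [θ0=270°, θ1=0°, θ2=270°]
t=3 rotate(0, 180) ⇒ [θ0=90°, θ1=0°, θ2=270°]
uniquely the one of 64 3-step routes that fits.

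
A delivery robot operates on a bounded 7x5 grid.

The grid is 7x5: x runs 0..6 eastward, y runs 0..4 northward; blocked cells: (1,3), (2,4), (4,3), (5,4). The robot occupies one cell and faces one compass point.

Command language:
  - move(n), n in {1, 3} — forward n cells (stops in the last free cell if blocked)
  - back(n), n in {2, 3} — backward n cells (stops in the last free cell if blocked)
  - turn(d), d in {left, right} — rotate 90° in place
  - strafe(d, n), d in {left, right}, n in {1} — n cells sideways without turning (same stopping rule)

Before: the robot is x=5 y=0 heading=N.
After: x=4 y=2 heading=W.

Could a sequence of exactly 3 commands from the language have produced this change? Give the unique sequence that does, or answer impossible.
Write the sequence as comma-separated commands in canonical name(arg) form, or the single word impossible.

strafe(left, 1), move(3), turn(left)

key: cell and facing (now W) both changed — the 3 commands mix motion and turning
start: x=5 y=0 heading=N
1. strafe(left, 1) → x=4 y=0 heading=N
2. move(3) → x=4 y=2 heading=N
3. turn(left) → x=4 y=2 heading=W
no other 3-command option fits: unique.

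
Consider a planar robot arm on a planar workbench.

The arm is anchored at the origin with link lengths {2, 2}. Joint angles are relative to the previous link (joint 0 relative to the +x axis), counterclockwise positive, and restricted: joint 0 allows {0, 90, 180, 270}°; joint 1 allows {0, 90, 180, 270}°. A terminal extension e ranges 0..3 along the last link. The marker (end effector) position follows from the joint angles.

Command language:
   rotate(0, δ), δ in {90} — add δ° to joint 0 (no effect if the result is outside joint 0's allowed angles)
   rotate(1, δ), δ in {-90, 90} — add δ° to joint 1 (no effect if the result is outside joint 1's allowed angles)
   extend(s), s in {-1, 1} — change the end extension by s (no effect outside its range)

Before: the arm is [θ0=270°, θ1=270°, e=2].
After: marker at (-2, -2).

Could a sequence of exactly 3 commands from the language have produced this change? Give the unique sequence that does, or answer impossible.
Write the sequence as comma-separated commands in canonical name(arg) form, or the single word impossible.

from: [θ0=270°, θ1=270°, e=2]
step 1 (extend(-1)): [θ0=270°, θ1=270°, e=1]
step 2 (extend(-1)): [θ0=270°, θ1=270°, e=0]
step 3 (extend(-1)): [θ0=270°, θ1=270°, e=0]
no rival 3-sequence matches.

extend(-1), extend(-1), extend(-1)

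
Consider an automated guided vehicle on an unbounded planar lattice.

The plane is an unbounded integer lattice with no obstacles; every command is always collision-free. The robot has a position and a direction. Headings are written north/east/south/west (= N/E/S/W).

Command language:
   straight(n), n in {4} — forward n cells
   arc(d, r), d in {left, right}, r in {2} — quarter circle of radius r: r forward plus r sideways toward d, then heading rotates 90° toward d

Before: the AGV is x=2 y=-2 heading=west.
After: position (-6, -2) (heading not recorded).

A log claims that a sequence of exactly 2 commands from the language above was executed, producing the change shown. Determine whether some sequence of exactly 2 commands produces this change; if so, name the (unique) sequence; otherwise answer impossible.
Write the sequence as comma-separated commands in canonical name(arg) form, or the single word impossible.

straight(4), straight(4)

initial: x=2 y=-2 heading=west
t=1 straight(4) ⇒ x=-2 y=-2 heading=west
t=2 straight(4) ⇒ x=-6 y=-2 heading=west
all 9 alternatives checked — unique.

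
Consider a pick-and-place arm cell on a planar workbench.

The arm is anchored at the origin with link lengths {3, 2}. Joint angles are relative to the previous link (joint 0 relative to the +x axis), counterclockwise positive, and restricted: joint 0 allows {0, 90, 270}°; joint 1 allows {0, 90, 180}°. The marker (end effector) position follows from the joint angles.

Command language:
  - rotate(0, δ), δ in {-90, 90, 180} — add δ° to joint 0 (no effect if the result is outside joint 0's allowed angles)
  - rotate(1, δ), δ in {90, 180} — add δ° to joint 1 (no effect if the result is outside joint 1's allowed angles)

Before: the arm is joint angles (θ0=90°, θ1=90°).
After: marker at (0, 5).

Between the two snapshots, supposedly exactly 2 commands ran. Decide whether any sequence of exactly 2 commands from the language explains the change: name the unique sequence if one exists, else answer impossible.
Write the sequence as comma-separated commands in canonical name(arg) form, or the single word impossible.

key: running rotate(1, 180) before rotate(1, 90) would end elsewhere — order is forced
from: joint angles (θ0=90°, θ1=90°)
step 1 (rotate(1, 90)): joint angles (θ0=90°, θ1=180°)
step 2 (rotate(1, 180)): joint angles (θ0=90°, θ1=0°)
uniquely the one of 25 2-step routes that fits.

rotate(1, 90), rotate(1, 180)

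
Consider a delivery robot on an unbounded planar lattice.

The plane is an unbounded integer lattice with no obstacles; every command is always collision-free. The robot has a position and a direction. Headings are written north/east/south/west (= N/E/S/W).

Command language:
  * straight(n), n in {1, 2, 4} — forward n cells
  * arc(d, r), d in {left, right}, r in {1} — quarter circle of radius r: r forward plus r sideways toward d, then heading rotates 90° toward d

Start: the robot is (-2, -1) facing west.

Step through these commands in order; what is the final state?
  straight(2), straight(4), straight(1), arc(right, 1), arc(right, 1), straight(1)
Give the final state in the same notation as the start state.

(-8, 1) facing east

from: (-2, -1) facing west
[1] after straight(2): (-4, -1) facing west
[2] after straight(4): (-8, -1) facing west
[3] after straight(1): (-9, -1) facing west
[4] after arc(right, 1): (-10, 0) facing north
[5] after arc(right, 1): (-9, 1) facing east
[6] after straight(1): (-8, 1) facing east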